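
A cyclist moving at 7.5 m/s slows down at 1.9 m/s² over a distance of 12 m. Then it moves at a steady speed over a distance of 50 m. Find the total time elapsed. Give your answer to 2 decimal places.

Phase 1 (decelerating): v₀ = 7.50 m/s, a = -1.9 m/s².
v² = v₀² + 2aΔx = 7.50² + 2·-1.9·12 = 10.7 → v = 3.26 m/s
t = (v − v₀)/a = (3.26 − 7.50)/-1.9 = 2.23 s

Phase 2 (constant speed): v₀ = 3.26 m/s, a = 0 m/s².
Constant speed: t = d/v = 50/3.26 = 15.3 s
Total time = 2.23 + 15.3 = 17.6 s

17.55 s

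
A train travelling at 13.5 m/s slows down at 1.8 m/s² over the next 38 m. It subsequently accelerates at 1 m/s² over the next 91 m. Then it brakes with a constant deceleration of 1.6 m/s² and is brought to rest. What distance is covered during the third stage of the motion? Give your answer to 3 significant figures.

71.1 m

Phase 1 (decelerating): v₀ = 13.5 m/s, a = -1.8 m/s².
v² = v₀² + 2aΔx = 13.5² + 2·-1.8·38 = 45.4 → v = 6.74 m/s
t = (v − v₀)/a = (6.74 − 13.5)/-1.8 = 3.75 s

Phase 2 (accelerating): v₀ = 6.74 m/s, a = 1 m/s².
v² = v₀² + 2aΔx = 6.74² + 2·1·91 = 227 → v = 15.1 m/s
t = (v − v₀)/a = (15.1 − 6.74)/1 = 8.34 s

Phase 3 (decelerating): v₀ = 15.1 m/s, a = -1.6 m/s².
v = v₀ + at → t = (0 − 15.1) / -1.6 = 9.43 s
v² = v₀² + 2aΔx → Δx = (0² − 15.1²)/(2·-1.6) = 71.1 m
Distance in phase 3 = 71.1 m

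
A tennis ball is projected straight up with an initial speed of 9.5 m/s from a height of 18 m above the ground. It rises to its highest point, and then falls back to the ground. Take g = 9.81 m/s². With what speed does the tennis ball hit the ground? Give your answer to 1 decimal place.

21.1 m/s

Phase 1 (rising): v₀ = 9.50 m/s, a = -9.81 m/s².
v = v₀ + at → t = (0 − 9.50) / -9.81 = 0.968 s
v² = v₀² + 2aΔx → Δx = (0² − 9.50²)/(2·-9.81) = 4.60 m

Phase 2 (falling): v₀ = 0 m/s, a = -9.81 m/s².
Falls 22.6 m from rest: t = √(2·22.6/9.81) = 2.15 s; v = g·t = 21.1 m/s.
Final speed = 21.1 m/s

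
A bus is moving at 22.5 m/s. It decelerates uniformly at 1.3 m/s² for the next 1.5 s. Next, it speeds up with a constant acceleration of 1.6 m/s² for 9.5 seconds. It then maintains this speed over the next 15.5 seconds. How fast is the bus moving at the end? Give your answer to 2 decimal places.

Phase 1 (decelerating): v₀ = 22.5 m/s, a = -1.3 m/s².
v = v₀ + at = 22.5 + (-1.3)(1.5) = 20.6 m/s
Δx = v₀t + ½at² = 22.5·1.5 + 0.5·-1.3·1.5² = 32.3 m

Phase 2 (accelerating): v₀ = 20.6 m/s, a = 1.6 m/s².
v = v₀ + at = 20.6 + (1.6)(9.5) = 35.8 m/s
Δx = v₀t + ½at² = 20.6·9.5 + 0.5·1.6·9.5² = 267 m

Phase 3 (constant speed): v₀ = 35.8 m/s, a = 0 m/s².
v = v₀ + at = 35.8 + (0)(15.5) = 35.8 m/s
Δx = v₀t + ½at² = 35.8·15.5 + 0.5·0·15.5² = 554 m
Final speed = 35.8 m/s

35.75 m/s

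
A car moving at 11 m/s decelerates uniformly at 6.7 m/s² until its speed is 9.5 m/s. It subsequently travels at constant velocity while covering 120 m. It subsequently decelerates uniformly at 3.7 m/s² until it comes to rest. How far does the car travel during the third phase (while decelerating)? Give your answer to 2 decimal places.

12.20 m

Phase 1 (decelerating): v₀ = 11.0 m/s, a = -6.7 m/s².
v = v₀ + at → t = (9.5 − 11.0) / -6.7 = 0.224 s
v² = v₀² + 2aΔx → Δx = (9.5² − 11.0²)/(2·-6.7) = 2.29 m

Phase 2 (constant speed): v₀ = 9.50 m/s, a = 0 m/s².
Constant speed: t = d/v = 120/9.50 = 12.6 s

Phase 3 (decelerating): v₀ = 9.50 m/s, a = -3.7 m/s².
v = v₀ + at → t = (0 − 9.50) / -3.7 = 2.57 s
v² = v₀² + 2aΔx → Δx = (0² − 9.50²)/(2·-3.7) = 12.2 m
Distance in phase 3 = 12.2 m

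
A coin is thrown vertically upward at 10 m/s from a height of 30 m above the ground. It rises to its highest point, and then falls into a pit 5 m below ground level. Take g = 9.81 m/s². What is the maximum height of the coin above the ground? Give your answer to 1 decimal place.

Phase 1 (rising): v₀ = 10.0 m/s, a = -9.81 m/s².
v = v₀ + at → t = (0 − 10.0) / -9.81 = 1.02 s
v² = v₀² + 2aΔx → Δx = (0² − 10.0²)/(2·-9.81) = 5.10 m
Maximum height = 30 + 5.10 = 35.1 m

35.1 m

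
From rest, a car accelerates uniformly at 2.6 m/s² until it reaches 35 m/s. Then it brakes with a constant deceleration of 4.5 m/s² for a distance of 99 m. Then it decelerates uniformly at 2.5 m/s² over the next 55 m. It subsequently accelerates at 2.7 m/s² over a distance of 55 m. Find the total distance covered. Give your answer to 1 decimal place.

444.6 m

Phase 1 (accelerating): v₀ = 0 m/s, a = 2.6 m/s².
v = v₀ + at → t = (35 − 0) / 2.6 = 13.5 s
v² = v₀² + 2aΔx → Δx = (35² − 0²)/(2·2.6) = 236 m

Phase 2 (decelerating): v₀ = 35.0 m/s, a = -4.5 m/s².
v² = v₀² + 2aΔx = 35.0² + 2·-4.5·99 = 334 → v = 18.3 m/s
t = (v − v₀)/a = (18.3 − 35.0)/-4.5 = 3.72 s

Phase 3 (decelerating): v₀ = 18.3 m/s, a = -2.5 m/s².
v² = v₀² + 2aΔx = 18.3² + 2·-2.5·55 = 59.0 → v = 7.68 m/s
t = (v − v₀)/a = (7.68 − 18.3)/-2.5 = 4.24 s

Phase 4 (accelerating): v₀ = 7.68 m/s, a = 2.7 m/s².
v² = v₀² + 2aΔx = 7.68² + 2·2.7·55 = 356 → v = 18.9 m/s
t = (v − v₀)/a = (18.9 − 7.68)/2.7 = 4.14 s
Total distance = 236 + 99.0 + 55.0 + 55.0 = 445 m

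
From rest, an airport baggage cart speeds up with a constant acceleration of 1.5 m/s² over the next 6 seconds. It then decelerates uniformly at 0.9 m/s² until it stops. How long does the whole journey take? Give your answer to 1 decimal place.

16.0 s

Phase 1 (accelerating): v₀ = 0 m/s, a = 1.5 m/s².
v = v₀ + at = 0 + (1.5)(6) = 9.00 m/s
Δx = v₀t + ½at² = 0·6 + 0.5·1.5·6² = 27.0 m

Phase 2 (decelerating): v₀ = 9.00 m/s, a = -0.9 m/s².
v = v₀ + at → t = (0 − 9.00) / -0.9 = 10.0 s
v² = v₀² + 2aΔx → Δx = (0² − 9.00²)/(2·-0.9) = 45.0 m
Total time = 6.00 + 10.0 = 16.0 s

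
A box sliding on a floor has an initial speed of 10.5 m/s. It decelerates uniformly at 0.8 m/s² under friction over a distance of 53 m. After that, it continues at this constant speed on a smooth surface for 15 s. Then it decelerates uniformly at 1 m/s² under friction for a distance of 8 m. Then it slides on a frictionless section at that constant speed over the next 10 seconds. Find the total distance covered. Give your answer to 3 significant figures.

Phase 1 (decelerating): v₀ = 10.5 m/s, a = -0.8 m/s².
v² = v₀² + 2aΔx = 10.5² + 2·-0.8·53 = 25.4 → v = 5.04 m/s
t = (v − v₀)/a = (5.04 − 10.5)/-0.8 = 6.82 s

Phase 2 (constant speed): v₀ = 5.04 m/s, a = 0 m/s².
v = v₀ + at = 5.04 + (0)(15) = 5.04 m/s
Δx = v₀t + ½at² = 5.04·15 + 0.5·0·15² = 75.7 m

Phase 3 (decelerating): v₀ = 5.04 m/s, a = -1 m/s².
v² = v₀² + 2aΔx = 5.04² + 2·-1·8 = 9.45 → v = 3.07 m/s
t = (v − v₀)/a = (3.07 − 5.04)/-1 = 1.97 s

Phase 4 (constant speed): v₀ = 3.07 m/s, a = 0 m/s².
v = v₀ + at = 3.07 + (0)(10) = 3.07 m/s
Δx = v₀t + ½at² = 3.07·10 + 0.5·0·10² = 30.7 m
Total distance = 53.0 + 75.7 + 8.00 + 30.7 = 167 m

167 m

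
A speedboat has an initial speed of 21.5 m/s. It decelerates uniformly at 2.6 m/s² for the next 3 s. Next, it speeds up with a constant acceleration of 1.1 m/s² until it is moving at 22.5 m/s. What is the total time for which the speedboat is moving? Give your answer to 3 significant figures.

11.0 s

Phase 1 (decelerating): v₀ = 21.5 m/s, a = -2.6 m/s².
v = v₀ + at = 21.5 + (-2.6)(3) = 13.7 m/s
Δx = v₀t + ½at² = 21.5·3 + 0.5·-2.6·3² = 52.8 m

Phase 2 (accelerating): v₀ = 13.7 m/s, a = 1.1 m/s².
v = v₀ + at → t = (22.5 − 13.7) / 1.1 = 8.00 s
v² = v₀² + 2aΔx → Δx = (22.5² − 13.7²)/(2·1.1) = 145 m
Total time = 3.00 + 8.00 = 11.0 s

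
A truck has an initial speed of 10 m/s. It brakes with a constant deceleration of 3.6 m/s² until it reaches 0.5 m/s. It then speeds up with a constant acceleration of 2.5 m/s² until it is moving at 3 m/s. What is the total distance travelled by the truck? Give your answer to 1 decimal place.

15.6 m

Phase 1 (decelerating): v₀ = 10.0 m/s, a = -3.6 m/s².
v = v₀ + at → t = (0.5 − 10.0) / -3.6 = 2.64 s
v² = v₀² + 2aΔx → Δx = (0.5² − 10.0²)/(2·-3.6) = 13.9 m

Phase 2 (accelerating): v₀ = 0.500 m/s, a = 2.5 m/s².
v = v₀ + at → t = (3 − 0.500) / 2.5 = 1.00 s
v² = v₀² + 2aΔx → Δx = (3² − 0.500²)/(2·2.5) = 1.75 m
Total distance = 13.9 + 1.75 = 15.6 m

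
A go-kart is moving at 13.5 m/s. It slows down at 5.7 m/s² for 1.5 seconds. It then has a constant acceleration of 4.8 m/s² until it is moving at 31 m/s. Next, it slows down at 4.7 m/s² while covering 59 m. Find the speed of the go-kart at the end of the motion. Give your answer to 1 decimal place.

Phase 1 (decelerating): v₀ = 13.5 m/s, a = -5.7 m/s².
v = v₀ + at = 13.5 + (-5.7)(1.5) = 4.95 m/s
Δx = v₀t + ½at² = 13.5·1.5 + 0.5·-5.7·1.5² = 13.8 m

Phase 2 (accelerating): v₀ = 4.95 m/s, a = 4.8 m/s².
v = v₀ + at → t = (31 − 4.95) / 4.8 = 5.43 s
v² = v₀² + 2aΔx → Δx = (31² − 4.95²)/(2·4.8) = 97.6 m

Phase 3 (decelerating): v₀ = 31.0 m/s, a = -4.7 m/s².
v² = v₀² + 2aΔx = 31.0² + 2·-4.7·59 = 406 → v = 20.2 m/s
t = (v − v₀)/a = (20.2 − 31.0)/-4.7 = 2.31 s
Final speed = 20.2 m/s

20.2 m/s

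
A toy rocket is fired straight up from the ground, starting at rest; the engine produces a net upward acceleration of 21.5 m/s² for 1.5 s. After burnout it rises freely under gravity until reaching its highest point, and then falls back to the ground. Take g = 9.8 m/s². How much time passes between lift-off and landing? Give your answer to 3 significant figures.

Phase 1 (powered ascent): v₀ = 0 m/s, a = 21.5 m/s².
v = v₀ + at = 0 + (21.5)(1.5) = 32.2 m/s
Δx = v₀t + ½at² = 0·1.5 + 0.5·21.5·1.5² = 24.2 m

Phase 2 (coasting upward): v₀ = 32.2 m/s, a = -9.8 m/s².
v = v₀ + at → t = (0 − 32.2) / -9.8 = 3.29 s
v² = v₀² + 2aΔx → Δx = (0² − 32.2²)/(2·-9.8) = 53.1 m

Phase 3 (free fall): v₀ = 0 m/s, a = -9.8 m/s².
Falls 77.3 m from rest: t = √(2·77.3/9.8) = 3.97 s; v = g·t = 38.9 m/s.
Total time = 1.50 + 3.29 + 3.97 = 8.76 s

8.76 s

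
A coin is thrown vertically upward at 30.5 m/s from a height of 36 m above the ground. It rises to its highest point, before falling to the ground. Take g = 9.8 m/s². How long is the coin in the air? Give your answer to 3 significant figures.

Phase 1 (rising): v₀ = 30.5 m/s, a = -9.8 m/s².
v = v₀ + at → t = (0 − 30.5) / -9.8 = 3.11 s
v² = v₀² + 2aΔx → Δx = (0² − 30.5²)/(2·-9.8) = 47.5 m

Phase 2 (falling): v₀ = 0 m/s, a = -9.8 m/s².
Falls 83.5 m from rest: t = √(2·83.5/9.8) = 4.13 s; v = g·t = 40.4 m/s.
Total time = 3.11 + 4.13 = 7.24 s

7.24 s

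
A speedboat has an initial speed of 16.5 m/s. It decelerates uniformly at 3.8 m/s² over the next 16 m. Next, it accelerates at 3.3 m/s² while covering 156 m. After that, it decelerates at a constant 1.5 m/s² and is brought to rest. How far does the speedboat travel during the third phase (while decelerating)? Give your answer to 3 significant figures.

393 m

Phase 1 (decelerating): v₀ = 16.5 m/s, a = -3.8 m/s².
v² = v₀² + 2aΔx = 16.5² + 2·-3.8·16 = 151 → v = 12.3 m/s
t = (v − v₀)/a = (12.3 − 16.5)/-3.8 = 1.11 s

Phase 2 (accelerating): v₀ = 12.3 m/s, a = 3.3 m/s².
v² = v₀² + 2aΔx = 12.3² + 2·3.3·156 = 1180 → v = 34.4 m/s
t = (v − v₀)/a = (34.4 − 12.3)/3.3 = 6.69 s

Phase 3 (decelerating): v₀ = 34.4 m/s, a = -1.5 m/s².
v = v₀ + at → t = (0 − 34.4) / -1.5 = 22.9 s
v² = v₀² + 2aΔx → Δx = (0² − 34.4²)/(2·-1.5) = 393 m
Distance in phase 3 = 393 m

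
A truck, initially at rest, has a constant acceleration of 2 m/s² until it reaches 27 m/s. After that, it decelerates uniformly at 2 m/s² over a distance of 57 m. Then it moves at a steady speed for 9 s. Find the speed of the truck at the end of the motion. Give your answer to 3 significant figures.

Phase 1 (accelerating): v₀ = 0 m/s, a = 2 m/s².
v = v₀ + at → t = (27 − 0) / 2 = 13.5 s
v² = v₀² + 2aΔx → Δx = (27² − 0²)/(2·2) = 182 m

Phase 2 (decelerating): v₀ = 27.0 m/s, a = -2 m/s².
v² = v₀² + 2aΔx = 27.0² + 2·-2·57 = 501 → v = 22.4 m/s
t = (v − v₀)/a = (22.4 − 27.0)/-2 = 2.31 s

Phase 3 (constant speed): v₀ = 22.4 m/s, a = 0 m/s².
v = v₀ + at = 22.4 + (0)(9) = 22.4 m/s
Δx = v₀t + ½at² = 22.4·9 + 0.5·0·9² = 201 m
Final speed = 22.4 m/s

22.4 m/s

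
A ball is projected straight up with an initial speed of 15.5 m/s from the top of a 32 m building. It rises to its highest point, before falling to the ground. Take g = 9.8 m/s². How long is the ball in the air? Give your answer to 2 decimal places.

4.59 s

Phase 1 (rising): v₀ = 15.5 m/s, a = -9.8 m/s².
v = v₀ + at → t = (0 − 15.5) / -9.8 = 1.58 s
v² = v₀² + 2aΔx → Δx = (0² − 15.5²)/(2·-9.8) = 12.3 m

Phase 2 (falling): v₀ = 0 m/s, a = -9.8 m/s².
Falls 44.3 m from rest: t = √(2·44.3/9.8) = 3.01 s; v = g·t = 29.5 m/s.
Total time = 1.58 + 3.01 = 4.59 s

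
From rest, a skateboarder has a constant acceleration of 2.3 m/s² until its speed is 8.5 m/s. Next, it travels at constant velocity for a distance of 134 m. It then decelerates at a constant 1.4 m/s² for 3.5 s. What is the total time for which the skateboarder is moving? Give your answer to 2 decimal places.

Phase 1 (accelerating): v₀ = 0 m/s, a = 2.3 m/s².
v = v₀ + at → t = (8.5 − 0) / 2.3 = 3.70 s
v² = v₀² + 2aΔx → Δx = (8.5² − 0²)/(2·2.3) = 15.7 m

Phase 2 (constant speed): v₀ = 8.50 m/s, a = 0 m/s².
Constant speed: t = d/v = 134/8.50 = 15.8 s

Phase 3 (decelerating): v₀ = 8.50 m/s, a = -1.4 m/s².
v = v₀ + at = 8.50 + (-1.4)(3.5) = 3.60 m/s
Δx = v₀t + ½at² = 8.50·3.5 + 0.5·-1.4·3.5² = 21.2 m
Total time = 3.70 + 15.8 + 3.50 = 23.0 s

22.96 s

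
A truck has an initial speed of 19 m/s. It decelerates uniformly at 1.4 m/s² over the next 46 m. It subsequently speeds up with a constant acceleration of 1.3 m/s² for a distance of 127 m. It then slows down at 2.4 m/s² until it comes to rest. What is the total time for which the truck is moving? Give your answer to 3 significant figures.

19.1 s

Phase 1 (decelerating): v₀ = 19.0 m/s, a = -1.4 m/s².
v² = v₀² + 2aΔx = 19.0² + 2·-1.4·46 = 232 → v = 15.2 m/s
t = (v − v₀)/a = (15.2 − 19.0)/-1.4 = 2.69 s

Phase 2 (accelerating): v₀ = 15.2 m/s, a = 1.3 m/s².
v² = v₀² + 2aΔx = 15.2² + 2·1.3·127 = 562 → v = 23.7 m/s
t = (v − v₀)/a = (23.7 − 15.2)/1.3 = 6.52 s

Phase 3 (decelerating): v₀ = 23.7 m/s, a = -2.4 m/s².
v = v₀ + at → t = (0 − 23.7) / -2.4 = 9.88 s
v² = v₀² + 2aΔx → Δx = (0² − 23.7²)/(2·-2.4) = 117 m
Total time = 2.69 + 6.52 + 9.88 = 19.1 s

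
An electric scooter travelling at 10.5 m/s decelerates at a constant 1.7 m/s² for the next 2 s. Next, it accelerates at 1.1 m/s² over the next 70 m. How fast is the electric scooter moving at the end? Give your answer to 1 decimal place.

Phase 1 (decelerating): v₀ = 10.5 m/s, a = -1.7 m/s².
v = v₀ + at = 10.5 + (-1.7)(2) = 7.10 m/s
Δx = v₀t + ½at² = 10.5·2 + 0.5·-1.7·2² = 17.6 m

Phase 2 (accelerating): v₀ = 7.10 m/s, a = 1.1 m/s².
v² = v₀² + 2aΔx = 7.10² + 2·1.1·70 = 204 → v = 14.3 m/s
t = (v − v₀)/a = (14.3 − 7.10)/1.1 = 6.54 s
Final speed = 14.3 m/s

14.3 m/s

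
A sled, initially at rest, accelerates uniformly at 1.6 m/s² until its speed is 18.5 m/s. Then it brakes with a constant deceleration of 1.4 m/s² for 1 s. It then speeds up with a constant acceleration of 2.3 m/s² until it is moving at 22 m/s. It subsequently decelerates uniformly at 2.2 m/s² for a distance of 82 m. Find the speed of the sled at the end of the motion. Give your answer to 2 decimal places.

Phase 1 (accelerating): v₀ = 0 m/s, a = 1.6 m/s².
v = v₀ + at → t = (18.5 − 0) / 1.6 = 11.6 s
v² = v₀² + 2aΔx → Δx = (18.5² − 0²)/(2·1.6) = 107 m

Phase 2 (decelerating): v₀ = 18.5 m/s, a = -1.4 m/s².
v = v₀ + at = 18.5 + (-1.4)(1) = 17.1 m/s
Δx = v₀t + ½at² = 18.5·1 + 0.5·-1.4·1² = 17.8 m

Phase 3 (accelerating): v₀ = 17.1 m/s, a = 2.3 m/s².
v = v₀ + at → t = (22 − 17.1) / 2.3 = 2.13 s
v² = v₀² + 2aΔx → Δx = (22² − 17.1²)/(2·2.3) = 41.6 m

Phase 4 (decelerating): v₀ = 22.0 m/s, a = -2.2 m/s².
v² = v₀² + 2aΔx = 22.0² + 2·-2.2·82 = 123 → v = 11.1 m/s
t = (v − v₀)/a = (11.1 − 22.0)/-2.2 = 4.95 s
Final speed = 11.1 m/s

11.10 m/s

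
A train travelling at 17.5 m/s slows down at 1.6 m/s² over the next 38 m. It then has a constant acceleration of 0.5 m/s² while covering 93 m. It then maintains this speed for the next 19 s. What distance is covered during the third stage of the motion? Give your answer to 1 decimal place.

316.6 m

Phase 1 (decelerating): v₀ = 17.5 m/s, a = -1.6 m/s².
v² = v₀² + 2aΔx = 17.5² + 2·-1.6·38 = 185 → v = 13.6 m/s
t = (v − v₀)/a = (13.6 − 17.5)/-1.6 = 2.44 s

Phase 2 (accelerating): v₀ = 13.6 m/s, a = 0.5 m/s².
v² = v₀² + 2aΔx = 13.6² + 2·0.5·93 = 278 → v = 16.7 m/s
t = (v − v₀)/a = (16.7 − 13.6)/0.5 = 6.15 s

Phase 3 (constant speed): v₀ = 16.7 m/s, a = 0 m/s².
v = v₀ + at = 16.7 + (0)(19) = 16.7 m/s
Δx = v₀t + ½at² = 16.7·19 + 0.5·0·19² = 317 m
Distance in phase 3 = 317 m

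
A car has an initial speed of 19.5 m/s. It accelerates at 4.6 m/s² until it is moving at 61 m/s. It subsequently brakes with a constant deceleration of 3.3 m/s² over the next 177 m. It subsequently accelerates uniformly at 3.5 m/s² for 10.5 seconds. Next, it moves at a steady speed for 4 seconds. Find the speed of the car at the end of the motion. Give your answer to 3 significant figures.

Phase 1 (accelerating): v₀ = 19.5 m/s, a = 4.6 m/s².
v = v₀ + at → t = (61 − 19.5) / 4.6 = 9.02 s
v² = v₀² + 2aΔx → Δx = (61² − 19.5²)/(2·4.6) = 363 m

Phase 2 (decelerating): v₀ = 61.0 m/s, a = -3.3 m/s².
v² = v₀² + 2aΔx = 61.0² + 2·-3.3·177 = 2550 → v = 50.5 m/s
t = (v − v₀)/a = (50.5 − 61.0)/-3.3 = 3.17 s

Phase 3 (accelerating): v₀ = 50.5 m/s, a = 3.5 m/s².
v = v₀ + at = 50.5 + (3.5)(10.5) = 87.3 m/s
Δx = v₀t + ½at² = 50.5·10.5 + 0.5·3.5·10.5² = 723 m

Phase 4 (constant speed): v₀ = 87.3 m/s, a = 0 m/s².
v = v₀ + at = 87.3 + (0)(4) = 87.3 m/s
Δx = v₀t + ½at² = 87.3·4 + 0.5·0·4² = 349 m
Final speed = 87.3 m/s

87.3 m/s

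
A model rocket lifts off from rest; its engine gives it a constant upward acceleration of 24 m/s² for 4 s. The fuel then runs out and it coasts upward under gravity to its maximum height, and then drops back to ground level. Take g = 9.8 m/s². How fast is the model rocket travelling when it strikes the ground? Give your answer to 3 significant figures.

Phase 1 (powered ascent): v₀ = 0 m/s, a = 24 m/s².
v = v₀ + at = 0 + (24)(4) = 96.0 m/s
Δx = v₀t + ½at² = 0·4 + 0.5·24·4² = 192 m

Phase 2 (coasting upward): v₀ = 96.0 m/s, a = -9.8 m/s².
v = v₀ + at → t = (0 − 96.0) / -9.8 = 9.80 s
v² = v₀² + 2aΔx → Δx = (0² − 96.0²)/(2·-9.8) = 470 m

Phase 3 (free fall): v₀ = 0 m/s, a = -9.8 m/s².
Falls 662 m from rest: t = √(2·662/9.8) = 11.6 s; v = g·t = 114 m/s.
Impact speed = 114 m/s

114 m/s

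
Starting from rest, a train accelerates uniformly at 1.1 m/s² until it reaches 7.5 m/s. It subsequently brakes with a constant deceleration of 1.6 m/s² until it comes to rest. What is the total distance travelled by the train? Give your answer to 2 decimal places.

Phase 1 (accelerating): v₀ = 0 m/s, a = 1.1 m/s².
v = v₀ + at → t = (7.5 − 0) / 1.1 = 6.82 s
v² = v₀² + 2aΔx → Δx = (7.5² − 0²)/(2·1.1) = 25.6 m

Phase 2 (decelerating): v₀ = 7.50 m/s, a = -1.6 m/s².
v = v₀ + at → t = (0 − 7.50) / -1.6 = 4.69 s
v² = v₀² + 2aΔx → Δx = (0² − 7.50²)/(2·-1.6) = 17.6 m
Total distance = 25.6 + 17.6 = 43.1 m

43.15 m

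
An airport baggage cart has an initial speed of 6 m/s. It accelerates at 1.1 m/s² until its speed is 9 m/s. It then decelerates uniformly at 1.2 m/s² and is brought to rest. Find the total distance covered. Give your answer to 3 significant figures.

Phase 1 (accelerating): v₀ = 6.00 m/s, a = 1.1 m/s².
v = v₀ + at → t = (9 − 6.00) / 1.1 = 2.73 s
v² = v₀² + 2aΔx → Δx = (9² − 6.00²)/(2·1.1) = 20.5 m

Phase 2 (decelerating): v₀ = 9.00 m/s, a = -1.2 m/s².
v = v₀ + at → t = (0 − 9.00) / -1.2 = 7.50 s
v² = v₀² + 2aΔx → Δx = (0² − 9.00²)/(2·-1.2) = 33.8 m
Total distance = 20.5 + 33.8 = 54.2 m

54.2 m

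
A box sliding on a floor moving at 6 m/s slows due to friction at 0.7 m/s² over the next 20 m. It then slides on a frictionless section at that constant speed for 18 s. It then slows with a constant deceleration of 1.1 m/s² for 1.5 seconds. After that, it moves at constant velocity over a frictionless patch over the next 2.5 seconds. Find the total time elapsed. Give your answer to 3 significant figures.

26.5 s

Phase 1 (decelerating): v₀ = 6.00 m/s, a = -0.7 m/s².
v² = v₀² + 2aΔx = 6.00² + 2·-0.7·20 = 8.00 → v = 2.83 m/s
t = (v − v₀)/a = (2.83 − 6.00)/-0.7 = 4.53 s

Phase 2 (constant speed): v₀ = 2.83 m/s, a = 0 m/s².
v = v₀ + at = 2.83 + (0)(18) = 2.83 m/s
Δx = v₀t + ½at² = 2.83·18 + 0.5·0·18² = 50.9 m

Phase 3 (decelerating): v₀ = 2.83 m/s, a = -1.1 m/s².
v = v₀ + at = 2.83 + (-1.1)(1.5) = 1.18 m/s
Δx = v₀t + ½at² = 2.83·1.5 + 0.5·-1.1·1.5² = 3.01 m

Phase 4 (constant speed): v₀ = 1.18 m/s, a = 0 m/s².
v = v₀ + at = 1.18 + (0)(2.5) = 1.18 m/s
Δx = v₀t + ½at² = 1.18·2.5 + 0.5·0·2.5² = 2.95 m
Total time = 4.53 + 18.0 + 1.50 + 2.50 = 26.5 s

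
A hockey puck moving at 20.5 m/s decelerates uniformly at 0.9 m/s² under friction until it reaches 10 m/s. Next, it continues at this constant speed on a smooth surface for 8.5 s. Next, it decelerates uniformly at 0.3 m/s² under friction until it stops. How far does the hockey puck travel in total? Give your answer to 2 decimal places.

Phase 1 (decelerating): v₀ = 20.5 m/s, a = -0.9 m/s².
v = v₀ + at → t = (10 − 20.5) / -0.9 = 11.7 s
v² = v₀² + 2aΔx → Δx = (10² − 20.5²)/(2·-0.9) = 178 m

Phase 2 (constant speed): v₀ = 10.0 m/s, a = 0 m/s².
v = v₀ + at = 10.0 + (0)(8.5) = 10.0 m/s
Δx = v₀t + ½at² = 10.0·8.5 + 0.5·0·8.5² = 85.0 m

Phase 3 (decelerating): v₀ = 10.0 m/s, a = -0.3 m/s².
v = v₀ + at → t = (0 − 10.0) / -0.3 = 33.3 s
v² = v₀² + 2aΔx → Δx = (0² − 10.0²)/(2·-0.3) = 167 m
Total distance = 178 + 85.0 + 167 = 430 m

429.58 m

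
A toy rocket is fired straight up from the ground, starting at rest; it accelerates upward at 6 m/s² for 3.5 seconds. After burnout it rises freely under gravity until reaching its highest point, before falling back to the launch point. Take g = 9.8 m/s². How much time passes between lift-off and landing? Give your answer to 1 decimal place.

Phase 1 (powered ascent): v₀ = 0 m/s, a = 6 m/s².
v = v₀ + at = 0 + (6)(3.5) = 21.0 m/s
Δx = v₀t + ½at² = 0·3.5 + 0.5·6·3.5² = 36.8 m

Phase 2 (coasting upward): v₀ = 21.0 m/s, a = -9.8 m/s².
v = v₀ + at → t = (0 − 21.0) / -9.8 = 2.14 s
v² = v₀² + 2aΔx → Δx = (0² − 21.0²)/(2·-9.8) = 22.5 m

Phase 3 (free fall): v₀ = 0 m/s, a = -9.8 m/s².
Falls 59.2 m from rest: t = √(2·59.2/9.8) = 3.48 s; v = g·t = 34.1 m/s.
Total time = 3.50 + 2.14 + 3.48 = 9.12 s

9.1 s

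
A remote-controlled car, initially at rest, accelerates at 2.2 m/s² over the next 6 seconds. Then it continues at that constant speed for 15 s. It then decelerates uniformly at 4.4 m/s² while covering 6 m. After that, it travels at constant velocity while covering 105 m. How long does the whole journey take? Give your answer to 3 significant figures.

Phase 1 (accelerating): v₀ = 0 m/s, a = 2.2 m/s².
v = v₀ + at = 0 + (2.2)(6) = 13.2 m/s
Δx = v₀t + ½at² = 0·6 + 0.5·2.2·6² = 39.6 m

Phase 2 (constant speed): v₀ = 13.2 m/s, a = 0 m/s².
v = v₀ + at = 13.2 + (0)(15) = 13.2 m/s
Δx = v₀t + ½at² = 13.2·15 + 0.5·0·15² = 198 m

Phase 3 (decelerating): v₀ = 13.2 m/s, a = -4.4 m/s².
v² = v₀² + 2aΔx = 13.2² + 2·-4.4·6 = 121 → v = 11.0 m/s
t = (v − v₀)/a = (11.0 − 13.2)/-4.4 = 0.495 s

Phase 4 (constant speed): v₀ = 11.0 m/s, a = 0 m/s².
Constant speed: t = d/v = 105/11.0 = 9.53 s
Total time = 6.00 + 15.0 + 0.495 + 9.53 = 31.0 s

31.0 s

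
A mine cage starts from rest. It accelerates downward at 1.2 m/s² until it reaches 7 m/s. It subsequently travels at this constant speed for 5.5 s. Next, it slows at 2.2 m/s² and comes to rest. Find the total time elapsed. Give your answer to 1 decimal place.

Phase 1 (accelerating): v₀ = 0 m/s, a = 1.2 m/s².
v = v₀ + at → t = (7 − 0) / 1.2 = 5.83 s
v² = v₀² + 2aΔx → Δx = (7² − 0²)/(2·1.2) = 20.4 m

Phase 2 (constant speed): v₀ = 7.00 m/s, a = 0 m/s².
v = v₀ + at = 7.00 + (0)(5.5) = 7.00 m/s
Δx = v₀t + ½at² = 7.00·5.5 + 0.5·0·5.5² = 38.5 m

Phase 3 (decelerating): v₀ = 7.00 m/s, a = -2.2 m/s².
v = v₀ + at → t = (0 − 7.00) / -2.2 = 3.18 s
v² = v₀² + 2aΔx → Δx = (0² − 7.00²)/(2·-2.2) = 11.1 m
Total time = 5.83 + 5.50 + 3.18 = 14.5 s

14.5 s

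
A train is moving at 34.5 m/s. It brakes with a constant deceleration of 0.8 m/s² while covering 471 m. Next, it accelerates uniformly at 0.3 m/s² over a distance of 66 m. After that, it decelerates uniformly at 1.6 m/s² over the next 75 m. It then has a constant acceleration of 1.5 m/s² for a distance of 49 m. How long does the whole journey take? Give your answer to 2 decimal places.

26.93 s

Phase 1 (decelerating): v₀ = 34.5 m/s, a = -0.8 m/s².
v² = v₀² + 2aΔx = 34.5² + 2·-0.8·471 = 437 → v = 20.9 m/s
t = (v − v₀)/a = (20.9 − 34.5)/-0.8 = 17.0 s

Phase 2 (accelerating): v₀ = 20.9 m/s, a = 0.3 m/s².
v² = v₀² + 2aΔx = 20.9² + 2·0.3·66 = 476 → v = 21.8 m/s
t = (v − v₀)/a = (21.8 − 20.9)/0.3 = 3.09 s

Phase 3 (decelerating): v₀ = 21.8 m/s, a = -1.6 m/s².
v² = v₀² + 2aΔx = 21.8² + 2·-1.6·75 = 236 → v = 15.4 m/s
t = (v − v₀)/a = (15.4 − 21.8)/-1.6 = 4.03 s

Phase 4 (accelerating): v₀ = 15.4 m/s, a = 1.5 m/s².
v² = v₀² + 2aΔx = 15.4² + 2·1.5·49 = 383 → v = 19.6 m/s
t = (v − v₀)/a = (19.6 − 15.4)/1.5 = 2.80 s
Total time = 17.0 + 3.09 + 4.03 + 2.80 = 26.9 s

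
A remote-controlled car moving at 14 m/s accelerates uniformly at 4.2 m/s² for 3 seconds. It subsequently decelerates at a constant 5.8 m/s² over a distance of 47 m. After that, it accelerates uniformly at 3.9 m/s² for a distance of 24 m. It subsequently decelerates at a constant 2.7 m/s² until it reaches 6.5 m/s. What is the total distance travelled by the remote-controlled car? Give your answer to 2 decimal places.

188.81 m

Phase 1 (accelerating): v₀ = 14.0 m/s, a = 4.2 m/s².
v = v₀ + at = 14.0 + (4.2)(3) = 26.6 m/s
Δx = v₀t + ½at² = 14.0·3 + 0.5·4.2·3² = 60.9 m

Phase 2 (decelerating): v₀ = 26.6 m/s, a = -5.8 m/s².
v² = v₀² + 2aΔx = 26.6² + 2·-5.8·47 = 162 → v = 12.7 m/s
t = (v − v₀)/a = (12.7 − 26.6)/-5.8 = 2.39 s

Phase 3 (accelerating): v₀ = 12.7 m/s, a = 3.9 m/s².
v² = v₀² + 2aΔx = 12.7² + 2·3.9·24 = 350 → v = 18.7 m/s
t = (v − v₀)/a = (18.7 − 12.7)/3.9 = 1.53 s

Phase 4 (decelerating): v₀ = 18.7 m/s, a = -2.7 m/s².
v = v₀ + at → t = (6.5 − 18.7) / -2.7 = 4.52 s
v² = v₀² + 2aΔx → Δx = (6.5² − 18.7²)/(2·-2.7) = 56.9 m
Total distance = 60.9 + 47.0 + 24.0 + 56.9 = 189 m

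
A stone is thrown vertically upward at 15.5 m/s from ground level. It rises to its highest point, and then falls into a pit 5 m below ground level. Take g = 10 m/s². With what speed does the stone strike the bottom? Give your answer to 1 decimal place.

18.4 m/s

Phase 1 (rising): v₀ = 15.5 m/s, a = -10 m/s².
v = v₀ + at → t = (0 − 15.5) / -10 = 1.55 s
v² = v₀² + 2aΔx → Δx = (0² − 15.5²)/(2·-10) = 12.0 m

Phase 2 (falling): v₀ = 0 m/s, a = -10 m/s².
Falls 17.0 m from rest: t = √(2·17.0/10) = 1.84 s; v = g·t = 18.4 m/s.
Final speed = 18.4 m/s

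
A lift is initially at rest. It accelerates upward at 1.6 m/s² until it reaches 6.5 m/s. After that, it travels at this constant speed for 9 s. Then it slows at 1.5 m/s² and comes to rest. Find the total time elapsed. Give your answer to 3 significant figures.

17.4 s

Phase 1 (accelerating): v₀ = 0 m/s, a = 1.6 m/s².
v = v₀ + at → t = (6.5 − 0) / 1.6 = 4.06 s
v² = v₀² + 2aΔx → Δx = (6.5² − 0²)/(2·1.6) = 13.2 m

Phase 2 (constant speed): v₀ = 6.50 m/s, a = 0 m/s².
v = v₀ + at = 6.50 + (0)(9) = 6.50 m/s
Δx = v₀t + ½at² = 6.50·9 + 0.5·0·9² = 58.5 m

Phase 3 (decelerating): v₀ = 6.50 m/s, a = -1.5 m/s².
v = v₀ + at → t = (0 − 6.50) / -1.5 = 4.33 s
v² = v₀² + 2aΔx → Δx = (0² − 6.50²)/(2·-1.5) = 14.1 m
Total time = 4.06 + 9.00 + 4.33 = 17.4 s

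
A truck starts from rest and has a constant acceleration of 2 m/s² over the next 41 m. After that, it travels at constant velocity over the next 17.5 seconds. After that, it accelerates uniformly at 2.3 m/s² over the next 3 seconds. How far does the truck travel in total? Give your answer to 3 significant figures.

Phase 1 (accelerating): v₀ = 0 m/s, a = 2 m/s².
v² = v₀² + 2aΔx = 0² + 2·2·41 = 164 → v = 12.8 m/s
t = (v − v₀)/a = (12.8 − 0)/2 = 6.40 s

Phase 2 (constant speed): v₀ = 12.8 m/s, a = 0 m/s².
v = v₀ + at = 12.8 + (0)(17.5) = 12.8 m/s
Δx = v₀t + ½at² = 12.8·17.5 + 0.5·0·17.5² = 224 m

Phase 3 (accelerating): v₀ = 12.8 m/s, a = 2.3 m/s².
v = v₀ + at = 12.8 + (2.3)(3) = 19.7 m/s
Δx = v₀t + ½at² = 12.8·3 + 0.5·2.3·3² = 48.8 m
Total distance = 41.0 + 224 + 48.8 = 314 m

314 m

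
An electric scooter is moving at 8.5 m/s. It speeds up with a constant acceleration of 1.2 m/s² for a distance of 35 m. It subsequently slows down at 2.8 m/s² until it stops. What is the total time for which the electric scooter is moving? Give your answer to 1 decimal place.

7.8 s

Phase 1 (accelerating): v₀ = 8.50 m/s, a = 1.2 m/s².
v² = v₀² + 2aΔx = 8.50² + 2·1.2·35 = 156 → v = 12.5 m/s
t = (v − v₀)/a = (12.5 − 8.50)/1.2 = 3.33 s

Phase 2 (decelerating): v₀ = 12.5 m/s, a = -2.8 m/s².
v = v₀ + at → t = (0 − 12.5) / -2.8 = 4.46 s
v² = v₀² + 2aΔx → Δx = (0² − 12.5²)/(2·-2.8) = 27.9 m
Total time = 3.33 + 4.46 = 7.80 s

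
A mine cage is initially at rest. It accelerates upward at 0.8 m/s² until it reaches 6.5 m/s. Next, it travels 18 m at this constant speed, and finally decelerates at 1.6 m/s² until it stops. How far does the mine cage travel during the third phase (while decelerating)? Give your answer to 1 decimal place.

13.2 m

Phase 1 (accelerating): v₀ = 0 m/s, a = 0.8 m/s².
v = v₀ + at → t = (6.5 − 0) / 0.8 = 8.12 s
v² = v₀² + 2aΔx → Δx = (6.5² − 0²)/(2·0.8) = 26.4 m

Phase 2 (constant speed): v₀ = 6.50 m/s, a = 0 m/s².
Constant speed: t = d/v = 18/6.50 = 2.77 s

Phase 3 (decelerating): v₀ = 6.50 m/s, a = -1.6 m/s².
v = v₀ + at → t = (0 − 6.50) / -1.6 = 4.06 s
v² = v₀² + 2aΔx → Δx = (0² − 6.50²)/(2·-1.6) = 13.2 m
Distance in phase 3 = 13.2 m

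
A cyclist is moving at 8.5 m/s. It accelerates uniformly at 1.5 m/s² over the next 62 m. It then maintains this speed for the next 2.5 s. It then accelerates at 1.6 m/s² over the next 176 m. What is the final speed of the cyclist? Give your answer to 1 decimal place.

Phase 1 (accelerating): v₀ = 8.50 m/s, a = 1.5 m/s².
v² = v₀² + 2aΔx = 8.50² + 2·1.5·62 = 258 → v = 16.1 m/s
t = (v − v₀)/a = (16.1 − 8.50)/1.5 = 5.05 s

Phase 2 (constant speed): v₀ = 16.1 m/s, a = 0 m/s².
v = v₀ + at = 16.1 + (0)(2.5) = 16.1 m/s
Δx = v₀t + ½at² = 16.1·2.5 + 0.5·0·2.5² = 40.2 m

Phase 3 (accelerating): v₀ = 16.1 m/s, a = 1.6 m/s².
v² = v₀² + 2aΔx = 16.1² + 2·1.6·176 = 821 → v = 28.7 m/s
t = (v − v₀)/a = (28.7 − 16.1)/1.6 = 7.87 s
Final speed = 28.7 m/s

28.7 m/s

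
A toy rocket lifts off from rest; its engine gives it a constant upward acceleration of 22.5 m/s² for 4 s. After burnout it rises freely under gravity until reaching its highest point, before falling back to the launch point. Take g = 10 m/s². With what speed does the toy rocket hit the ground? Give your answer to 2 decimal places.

Phase 1 (powered ascent): v₀ = 0 m/s, a = 22.5 m/s².
v = v₀ + at = 0 + (22.5)(4) = 90.0 m/s
Δx = v₀t + ½at² = 0·4 + 0.5·22.5·4² = 180 m

Phase 2 (coasting upward): v₀ = 90.0 m/s, a = -10 m/s².
v = v₀ + at → t = (0 − 90.0) / -10 = 9.00 s
v² = v₀² + 2aΔx → Δx = (0² − 90.0²)/(2·-10) = 405 m

Phase 3 (free fall): v₀ = 0 m/s, a = -10 m/s².
Falls 585 m from rest: t = √(2·585/10) = 10.8 s; v = g·t = 108 m/s.
Impact speed = 108 m/s

108.17 m/s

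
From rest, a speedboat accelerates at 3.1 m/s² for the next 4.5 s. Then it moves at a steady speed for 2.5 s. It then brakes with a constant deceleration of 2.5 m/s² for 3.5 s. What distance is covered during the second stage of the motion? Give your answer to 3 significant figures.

34.9 m

Phase 1 (accelerating): v₀ = 0 m/s, a = 3.1 m/s².
v = v₀ + at = 0 + (3.1)(4.5) = 14.0 m/s
Δx = v₀t + ½at² = 0·4.5 + 0.5·3.1·4.5² = 31.4 m

Phase 2 (constant speed): v₀ = 14.0 m/s, a = 0 m/s².
v = v₀ + at = 14.0 + (0)(2.5) = 14.0 m/s
Δx = v₀t + ½at² = 14.0·2.5 + 0.5·0·2.5² = 34.9 m
Distance in phase 2 = 34.9 m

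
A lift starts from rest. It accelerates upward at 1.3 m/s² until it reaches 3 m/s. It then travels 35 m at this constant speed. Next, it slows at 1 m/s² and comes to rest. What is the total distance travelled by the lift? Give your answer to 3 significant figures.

Phase 1 (accelerating): v₀ = 0 m/s, a = 1.3 m/s².
v = v₀ + at → t = (3 − 0) / 1.3 = 2.31 s
v² = v₀² + 2aΔx → Δx = (3² − 0²)/(2·1.3) = 3.46 m

Phase 2 (constant speed): v₀ = 3.00 m/s, a = 0 m/s².
Constant speed: t = d/v = 35/3.00 = 11.7 s

Phase 3 (decelerating): v₀ = 3.00 m/s, a = -1 m/s².
v = v₀ + at → t = (0 − 3.00) / -1 = 3.00 s
v² = v₀² + 2aΔx → Δx = (0² − 3.00²)/(2·-1) = 4.50 m
Total distance = 3.46 + 35.0 + 4.50 = 43.0 m

43.0 m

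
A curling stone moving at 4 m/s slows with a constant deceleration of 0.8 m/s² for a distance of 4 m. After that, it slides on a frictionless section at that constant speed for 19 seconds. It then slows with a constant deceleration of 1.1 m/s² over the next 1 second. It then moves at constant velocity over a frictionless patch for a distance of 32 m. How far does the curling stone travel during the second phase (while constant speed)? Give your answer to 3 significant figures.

58.9 m

Phase 1 (decelerating): v₀ = 4.00 m/s, a = -0.8 m/s².
v² = v₀² + 2aΔx = 4.00² + 2·-0.8·4 = 9.60 → v = 3.10 m/s
t = (v − v₀)/a = (3.10 − 4.00)/-0.8 = 1.13 s

Phase 2 (constant speed): v₀ = 3.10 m/s, a = 0 m/s².
v = v₀ + at = 3.10 + (0)(19) = 3.10 m/s
Δx = v₀t + ½at² = 3.10·19 + 0.5·0·19² = 58.9 m
Distance in phase 2 = 58.9 m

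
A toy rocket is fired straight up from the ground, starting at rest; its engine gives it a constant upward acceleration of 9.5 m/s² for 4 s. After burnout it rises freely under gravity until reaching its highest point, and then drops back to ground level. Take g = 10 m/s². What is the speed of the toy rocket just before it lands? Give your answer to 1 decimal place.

54.4 m/s

Phase 1 (powered ascent): v₀ = 0 m/s, a = 9.5 m/s².
v = v₀ + at = 0 + (9.5)(4) = 38.0 m/s
Δx = v₀t + ½at² = 0·4 + 0.5·9.5·4² = 76.0 m

Phase 2 (coasting upward): v₀ = 38.0 m/s, a = -10 m/s².
v = v₀ + at → t = (0 − 38.0) / -10 = 3.80 s
v² = v₀² + 2aΔx → Δx = (0² − 38.0²)/(2·-10) = 72.2 m

Phase 3 (free fall): v₀ = 0 m/s, a = -10 m/s².
Falls 148 m from rest: t = √(2·148/10) = 5.44 s; v = g·t = 54.4 m/s.
Impact speed = 54.4 m/s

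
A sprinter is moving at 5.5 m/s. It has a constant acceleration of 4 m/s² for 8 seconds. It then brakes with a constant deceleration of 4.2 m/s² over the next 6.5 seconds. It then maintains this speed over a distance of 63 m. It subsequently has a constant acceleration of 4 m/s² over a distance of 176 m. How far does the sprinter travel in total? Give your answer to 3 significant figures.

Phase 1 (accelerating): v₀ = 5.50 m/s, a = 4 m/s².
v = v₀ + at = 5.50 + (4)(8) = 37.5 m/s
Δx = v₀t + ½at² = 5.50·8 + 0.5·4·8² = 172 m

Phase 2 (decelerating): v₀ = 37.5 m/s, a = -4.2 m/s².
v = v₀ + at = 37.5 + (-4.2)(6.5) = 10.2 m/s
Δx = v₀t + ½at² = 37.5·6.5 + 0.5·-4.2·6.5² = 155 m

Phase 3 (constant speed): v₀ = 10.2 m/s, a = 0 m/s².
Constant speed: t = d/v = 63/10.2 = 6.18 s

Phase 4 (accelerating): v₀ = 10.2 m/s, a = 4 m/s².
v² = v₀² + 2aΔx = 10.2² + 2·4·176 = 1510 → v = 38.9 m/s
t = (v − v₀)/a = (38.9 − 10.2)/4 = 7.17 s
Total distance = 172 + 155 + 63.0 + 176 = 566 m

566 m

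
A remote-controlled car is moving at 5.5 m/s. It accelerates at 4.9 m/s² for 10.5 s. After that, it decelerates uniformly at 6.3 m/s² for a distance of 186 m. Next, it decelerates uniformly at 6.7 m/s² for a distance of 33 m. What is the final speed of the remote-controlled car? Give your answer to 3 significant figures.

Phase 1 (accelerating): v₀ = 5.50 m/s, a = 4.9 m/s².
v = v₀ + at = 5.50 + (4.9)(10.5) = 57.0 m/s
Δx = v₀t + ½at² = 5.50·10.5 + 0.5·4.9·10.5² = 328 m

Phase 2 (decelerating): v₀ = 57.0 m/s, a = -6.3 m/s².
v² = v₀² + 2aΔx = 57.0² + 2·-6.3·186 = 900 → v = 30.0 m/s
t = (v − v₀)/a = (30.0 − 57.0)/-6.3 = 4.28 s

Phase 3 (decelerating): v₀ = 30.0 m/s, a = -6.7 m/s².
v² = v₀² + 2aΔx = 30.0² + 2·-6.7·33 = 458 → v = 21.4 m/s
t = (v − v₀)/a = (21.4 − 30.0)/-6.7 = 1.28 s
Final speed = 21.4 m/s

21.4 m/s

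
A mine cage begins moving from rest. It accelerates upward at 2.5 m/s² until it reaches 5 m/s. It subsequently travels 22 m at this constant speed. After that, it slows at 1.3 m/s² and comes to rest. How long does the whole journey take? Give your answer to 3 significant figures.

Phase 1 (accelerating): v₀ = 0 m/s, a = 2.5 m/s².
v = v₀ + at → t = (5 − 0) / 2.5 = 2.00 s
v² = v₀² + 2aΔx → Δx = (5² − 0²)/(2·2.5) = 5.00 m

Phase 2 (constant speed): v₀ = 5.00 m/s, a = 0 m/s².
Constant speed: t = d/v = 22/5.00 = 4.40 s

Phase 3 (decelerating): v₀ = 5.00 m/s, a = -1.3 m/s².
v = v₀ + at → t = (0 − 5.00) / -1.3 = 3.85 s
v² = v₀² + 2aΔx → Δx = (0² − 5.00²)/(2·-1.3) = 9.62 m
Total time = 2.00 + 4.40 + 3.85 = 10.2 s

10.2 s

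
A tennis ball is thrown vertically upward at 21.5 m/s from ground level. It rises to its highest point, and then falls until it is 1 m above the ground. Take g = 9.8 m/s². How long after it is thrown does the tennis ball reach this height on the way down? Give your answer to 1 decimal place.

Phase 1 (rising): v₀ = 21.5 m/s, a = -9.8 m/s².
v = v₀ + at → t = (0 − 21.5) / -9.8 = 2.19 s
v² = v₀² + 2aΔx → Δx = (0² − 21.5²)/(2·-9.8) = 23.6 m

Phase 2 (falling): v₀ = 0 m/s, a = -9.8 m/s².
Falls 22.6 m from rest: t = √(2·22.6/9.8) = 2.15 s; v = g·t = 21.0 m/s.
Total time = 2.19 + 2.15 = 4.34 s

4.3 s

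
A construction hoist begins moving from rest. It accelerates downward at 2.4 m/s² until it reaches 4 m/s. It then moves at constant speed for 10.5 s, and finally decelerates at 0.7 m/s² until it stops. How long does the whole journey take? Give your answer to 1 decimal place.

Phase 1 (accelerating): v₀ = 0 m/s, a = 2.4 m/s².
v = v₀ + at → t = (4 − 0) / 2.4 = 1.67 s
v² = v₀² + 2aΔx → Δx = (4² − 0²)/(2·2.4) = 3.33 m

Phase 2 (constant speed): v₀ = 4.00 m/s, a = 0 m/s².
v = v₀ + at = 4.00 + (0)(10.5) = 4.00 m/s
Δx = v₀t + ½at² = 4.00·10.5 + 0.5·0·10.5² = 42.0 m

Phase 3 (decelerating): v₀ = 4.00 m/s, a = -0.7 m/s².
v = v₀ + at → t = (0 − 4.00) / -0.7 = 5.71 s
v² = v₀² + 2aΔx → Δx = (0² − 4.00²)/(2·-0.7) = 11.4 m
Total time = 1.67 + 10.5 + 5.71 = 17.9 s

17.9 s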